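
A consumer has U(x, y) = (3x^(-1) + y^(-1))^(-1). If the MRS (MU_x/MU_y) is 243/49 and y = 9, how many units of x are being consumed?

For CES with ρ = -1, MRS = (3/1)·(y/x)^2.
Setting (3/1)·(9/x)^2 = 243/49 gives (9/x)^2 = 81/49, so 9/x = 9/7 and x = 7.

x = 7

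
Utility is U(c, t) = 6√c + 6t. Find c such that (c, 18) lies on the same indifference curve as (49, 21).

c = 100

U(49, 21) = 168.
Set U(c, 18) = 168 and solve.
With t = 18: 6√c = 168 − 6·18 = 60, so √c = 10 and c = 100.
Check: U(100, 18) = 168.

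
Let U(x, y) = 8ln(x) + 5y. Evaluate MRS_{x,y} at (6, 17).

MRS = 4/15

MU_x = 8/x, MU_y = 5.
MRS = 8/x ÷ 5.
At (6, 17): MRS = 4/15.
The indifference curve has slope −4/15 at this bundle.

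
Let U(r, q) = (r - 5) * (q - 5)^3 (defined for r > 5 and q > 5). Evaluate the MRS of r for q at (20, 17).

MRS = 4/15

MU_r = (q−5)^3, MU_q = 3·(r−5)·(q−5)^2.
MRS = (1/3)·(q−5)/(r−5).
At (20, 17): MRS = 4/15.
That is, one extra unit of r is worth 4/15 units of q at the margin.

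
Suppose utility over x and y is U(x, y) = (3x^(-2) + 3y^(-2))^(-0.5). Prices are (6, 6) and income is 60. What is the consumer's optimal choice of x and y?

x* = 5, y* = 5

For CES with ρ = -2, MRS = (y/x)^3.
Tangency: set MRS = p_x/p_y = 6/6 = 1.
So (y/x)^3 = 1; taking the cube root, y/x = 1, i.e. y = x.
Substitute into the budget 6·x + 6·y = 60: 12·x = 60, so x* = 5 and y* = 5.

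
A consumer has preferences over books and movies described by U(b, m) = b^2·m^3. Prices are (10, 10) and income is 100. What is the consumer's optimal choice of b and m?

b* = 4, m* = 6

MU_b = 2·b·m^3 and MU_m = 3·b^2·m^2.
MRS = MU_b/MU_m = (2/3)·m/b.
Tangency: set MRS = p_b/p_m = 10/10 = 1.
So (2/3)·m/b = 1, i.e. m = 1.5·b.
Substitute into the budget 10·b + 10·m = 100: 25·b = 100, so b* = 4.
Then m* = 1.5·4 = 6.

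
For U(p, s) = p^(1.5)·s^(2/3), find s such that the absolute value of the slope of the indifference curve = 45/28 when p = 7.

MU_p = 1.5·√p·s^(2/3) and MU_s = 2/3·p^(1.5)·s^(-1/3).
MRS = MU_p/MU_s = (2.25)·s/p.
Substitute p = 7: MRS = s/(28/9). Setting s/(28/9) = 45/28 gives s = (45/28)·(28/9) = 5.

s = 5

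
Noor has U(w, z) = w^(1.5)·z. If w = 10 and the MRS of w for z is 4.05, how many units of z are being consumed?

z = 27

MU_w = 1.5·√w·z and MU_z = w^(1.5).
MRS = MU_w/MU_z = (1.5)·z/w.
Substitute w = 10: MRS = z/(20/3). Setting z/(20/3) = 4.05 gives z = 4.05·(20/3) = 27.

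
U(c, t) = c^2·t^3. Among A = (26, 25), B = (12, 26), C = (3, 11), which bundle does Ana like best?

Bundle A

Evaluate utility at each bundle:
U(A) = 10562500.
U(B) = 2530944.
U(C) = 11979.
Highest utility is A, so A ≻ B ≻ C.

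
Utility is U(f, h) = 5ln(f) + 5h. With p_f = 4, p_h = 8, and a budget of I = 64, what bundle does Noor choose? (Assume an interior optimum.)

f* = 2, h* = 7

MU_f = 5/f, MU_h = 5.
MRS = 5/f ÷ 5.
Tangency: set MRS = p_f/p_h = 4/8 = 0.5.
MRS depends only on f: 1/f = 0.5 ⇒ f* = 1/0.5 = 2.
From the budget, 8·h = 64 − 4·2 = 56, so h* = 7.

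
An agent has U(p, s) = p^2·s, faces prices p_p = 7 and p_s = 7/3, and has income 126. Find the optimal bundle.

p* = 12, s* = 18

MU_p = 2·p·s and MU_s = p^2.
MRS = MU_p/MU_s = (2/1)·s/p.
Tangency: set MRS = p_p/p_s = 7/(7/3) = 3.
So (2/1)·s/p = 3, i.e. s = 1.5·p.
Substitute into the budget 7·p + (7/3)·s = 126: 10.5·p = 126, so p* = 12.
Then s* = 1.5·12 = 18.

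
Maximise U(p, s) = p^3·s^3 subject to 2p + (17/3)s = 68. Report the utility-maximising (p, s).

p* = 17, s* = 6

MU_p = 3·p^2·s^3 and MU_s = 3·p^3·s^2.
MRS = MU_p/MU_s = s/p.
Tangency: set MRS = p_p/p_s = 2/(17/3) = 6/17.
So s/p = 6/17, i.e. s = (6/17)·p.
Substitute into the budget 2·p + (17/3)·s = 68: 4·p = 68, so p* = 17.
Then s* = (6/17)·17 = 6.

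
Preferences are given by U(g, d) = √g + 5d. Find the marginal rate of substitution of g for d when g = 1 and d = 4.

MU_g = 1/(2√g), MU_d = 5.
MRS = 1/(2√g) ÷ 5.
At (1, 4): MRS = 0.1.
So at (1, 4) the consumer would give up 0.1 units of d for one more unit of g.

MRS = 0.1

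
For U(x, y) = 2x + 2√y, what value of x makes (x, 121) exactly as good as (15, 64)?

x = 12

U(15, 64) = 46.
Set U(x, 121) = 46 and solve.
With y = 121: √121 = 11, so 2x = 46 − 2·11 = 24 and x = 12.
Check: U(12, 121) = 46.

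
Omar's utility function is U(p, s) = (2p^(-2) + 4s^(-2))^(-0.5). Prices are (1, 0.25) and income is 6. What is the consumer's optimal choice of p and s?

p* = 4, s* = 8

For CES with ρ = -2, MRS = (2/4)·(s/p)^3.
Tangency: set MRS = p_p/p_s = 1/0.25 = 4.
So (s/p)^3 = 8; taking the cube root, s/p = 2, i.e. s = 2·p.
Substitute into the budget 1·p + 0.25·s = 6: 1.5·p = 6, so p* = 4 and s* = 2·4 = 8.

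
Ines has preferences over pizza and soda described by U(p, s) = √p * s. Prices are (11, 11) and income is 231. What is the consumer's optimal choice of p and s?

MU_p = 0.5·p^(-0.5)·s and MU_s = √p.
MRS = MU_p/MU_s = (0.5)·s/p.
Tangency: set MRS = p_p/p_s = 11/11 = 1.
So (0.5)·s/p = 1, i.e. s = 2·p.
Substitute into the budget 11·p + 11·s = 231: 33·p = 231, so p* = 7.
Then s* = 2·7 = 14.

p* = 7, s* = 14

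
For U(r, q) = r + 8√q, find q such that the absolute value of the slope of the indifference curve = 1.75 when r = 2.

q = 49

MU_r = 1, MU_q = 8/(2√q).
MRS = 1 ÷ (8/(2√q)).
MRS depends only on q: 0.25·√q = 1.75 ⇒ √q = 1.75/0.25 = 7 ⇒ q = 49.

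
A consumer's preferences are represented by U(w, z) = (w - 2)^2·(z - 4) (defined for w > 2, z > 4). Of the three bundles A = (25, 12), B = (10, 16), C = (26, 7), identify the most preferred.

Evaluate utility at each bundle:
U(A) = 4232.
U(B) = 768.
U(C) = 1728.
Highest utility is A, so A ≻ C ≻ B.

Bundle A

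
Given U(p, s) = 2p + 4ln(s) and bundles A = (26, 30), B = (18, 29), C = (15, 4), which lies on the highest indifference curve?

Evaluate utility at each bundle:
U(A) = 65.605.
U(B) = 49.469.
U(C) = 35.545.
Highest utility is A, so A ≻ B ≻ C.

Bundle A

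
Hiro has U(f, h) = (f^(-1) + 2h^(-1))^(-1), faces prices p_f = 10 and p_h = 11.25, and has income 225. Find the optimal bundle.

For CES with ρ = -1, MRS = (1/2)·(h/f)^2.
Tangency: set MRS = p_f/p_h = 10/11.25 = 8/9.
So (h/f)^2 = 16/9; taking the square root, h/f = 4/3, i.e. h = (4/3)·f.
Substitute into the budget 10·f + 11.25·h = 225: 25·f = 225, so f* = 9 and h* = (4/3)·9 = 12.

f* = 9, h* = 12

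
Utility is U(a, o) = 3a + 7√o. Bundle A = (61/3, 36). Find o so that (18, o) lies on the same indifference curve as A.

U(61/3, 36) = 103.
Set U(18, o) = 103 and solve.
With a = 18: 7√o = 103 − 3·18 = 49, so √o = 7 and o = 49.
Check: U(18, 49) = 103.

o = 49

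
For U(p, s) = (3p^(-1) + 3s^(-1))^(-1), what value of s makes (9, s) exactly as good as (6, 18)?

s = 9

U depends on (p, s) only through S = 3p^(-1) + 3s^(-1), so equal utility means equal S. At (6, 18): S = 2/3.
With p = 9: 3·9^(-1) = 1/3, so 3s^(-1) = 2/3 − 1/3 = 1/3, i.e. s^(-1) = 1/9.
Hence s = 1/(1/9) = 9.
Check: U(9, 9) = 1.5.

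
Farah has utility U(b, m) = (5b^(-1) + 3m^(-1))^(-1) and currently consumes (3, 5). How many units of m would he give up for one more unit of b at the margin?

MRS = 125/27

For CES with ρ = -1, MRS = (5/3)·(m/b)^2.
At (3, 5): MRS = 125/27.
That is, one extra unit of b is worth 125/27 units of m at the margin.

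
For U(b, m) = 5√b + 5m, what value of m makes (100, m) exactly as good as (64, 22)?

U(64, 22) = 150.
Set U(100, m) = 150 and solve.
With b = 100: √100 = 10, so 5m = 150 − 5·10 = 100 and m = 20.
Check: U(100, 20) = 150.

m = 20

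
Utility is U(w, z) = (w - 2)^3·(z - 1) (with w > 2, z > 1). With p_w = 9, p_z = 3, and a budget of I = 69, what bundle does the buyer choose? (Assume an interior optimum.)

MU_w = 3·(w−2)^2·(z−1), MU_z = (w−2)^3.
MRS = (3/1)·(z−1)/(w−2).
Tangency: set MRS = p_w/p_z = 9/3 = 3.
So (3/1)·(z − 1)/(w − 2) = 3, i.e. (z − 1) = (w − 2).
Rewrite the budget in excess-of-subsistence terms: 9·(w − 2) + 3·(z − 1) = 69 − 9·2 − 3·1 = 48.
Substituting, 12·(w − 2) = 48, so w − 2 = 4 and w* = 6.
Then z − 1 = 4, so z* = 5.

w* = 6, z* = 5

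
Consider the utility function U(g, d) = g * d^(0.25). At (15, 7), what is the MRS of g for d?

MRS = 28/15

MU_g = d^(0.25) and MU_d = 0.25·g·d^(-0.75).
MRS = MU_g/MU_d = (4)·d/g.
At (15, 7): MRS = 28/15.
That is, one extra unit of g is worth 28/15 units of d at the margin.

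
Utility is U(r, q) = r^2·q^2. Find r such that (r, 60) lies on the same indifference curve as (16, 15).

r = 4

U(16, 15) = 57600.
Set U(r, 60) = 57600 and solve.
With q = 60: 60^2 = 3600, so r^2 = 57600/3600 = 16; taking the square root, r = 4.
Check: U(4, 60) = 57600.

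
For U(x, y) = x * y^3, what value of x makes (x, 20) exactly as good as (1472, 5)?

U(1472, 5) = 184000.
Set U(x, 20) = 184000 and solve.
With y = 20: 20^3 = 8000, so x = 184000/8000 = 23.
Check: U(23, 20) = 184000.

x = 23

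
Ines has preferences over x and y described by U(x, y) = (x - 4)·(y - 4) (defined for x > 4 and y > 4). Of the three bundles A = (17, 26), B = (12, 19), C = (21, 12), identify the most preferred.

Bundle A

Evaluate utility at each bundle:
U(A) = 286.
U(B) = 120.
U(C) = 136.
Highest utility is A, so A ≻ C ≻ B.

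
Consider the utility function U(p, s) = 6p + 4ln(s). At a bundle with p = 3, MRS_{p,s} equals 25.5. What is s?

s = 17

MU_p = 6, MU_s = 4/s.
MRS = 6 ÷ (4/s).
MRS depends only on s: 1.5·s = 25.5 ⇒ s = 25.5/1.5 = 17.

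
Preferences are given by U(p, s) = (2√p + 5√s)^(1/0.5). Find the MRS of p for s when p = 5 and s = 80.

For CES with ρ = 0.5, MRS = (2/5)·√(s/p).
At (5, 80): MRS = 1.6.
So at (5, 80) the consumer would give up 1.6 units of s for one more unit of p.

MRS = 1.6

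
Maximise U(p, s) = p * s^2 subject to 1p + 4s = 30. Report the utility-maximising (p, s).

MU_p = s^2 and MU_s = 2·p·s.
MRS = MU_p/MU_s = (1/2)·s/p.
Tangency: set MRS = p_p/p_s = 1/4 = 0.25.
So (1/2)·s/p = 0.25, i.e. s = 0.5·p.
Substitute into the budget 1·p + 4·s = 30: 3·p = 30, so p* = 10.
Then s* = 0.5·10 = 5.

p* = 10, s* = 5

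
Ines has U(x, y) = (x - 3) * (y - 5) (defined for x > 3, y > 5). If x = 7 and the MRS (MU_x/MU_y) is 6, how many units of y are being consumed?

MU_x = (y−5), MU_y = (x−3).
MRS = (y−5)/(x−3).
Substitute x = 7: MRS = (y − 5)/4. Setting this equal to 6 gives y − 5 = 6·4 = 24, so y = 29.

y = 29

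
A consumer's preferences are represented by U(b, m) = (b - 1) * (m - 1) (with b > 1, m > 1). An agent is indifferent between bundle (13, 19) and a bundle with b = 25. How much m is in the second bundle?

U(13, 19) = 216.
Set U(25, m) = 216 and solve.
With b = 25: (25 − 1) = 24, so (m − 1) = 216/24 = 9.
So m = 1 + 9 = 10.
Check: U(25, 10) = 216.

m = 10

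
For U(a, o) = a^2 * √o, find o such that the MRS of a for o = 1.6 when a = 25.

MU_a = 2·a·√o and MU_o = 0.5·a^2·o^(-0.5).
MRS = MU_a/MU_o = (4)·o/a.
Substitute a = 25: MRS = o/6.25. Setting o/6.25 = 1.6 gives o = 1.6·6.25 = 10.

o = 10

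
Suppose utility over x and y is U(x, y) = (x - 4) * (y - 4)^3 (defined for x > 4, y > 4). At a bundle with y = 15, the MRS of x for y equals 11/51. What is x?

MU_x = (y−4)^3, MU_y = 3·(x−4)·(y−4)^2.
MRS = (1/3)·(y−4)/(x−4).
Substitute y = 15: MRS = (11/3)/(x − 4). Setting this equal to 11/51 gives x − 4 = (11/3)/(11/51) = 17, so x = 21.

x = 21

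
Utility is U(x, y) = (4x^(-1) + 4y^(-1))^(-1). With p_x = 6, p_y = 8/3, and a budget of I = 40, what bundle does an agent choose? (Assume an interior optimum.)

x* = 4, y* = 6

For CES with ρ = -1, MRS = (y/x)^2.
Tangency: set MRS = p_x/p_y = 6/(8/3) = 2.25.
So (y/x)^2 = 2.25; taking the square root, y/x = 1.5, i.e. y = 1.5·x.
Substitute into the budget 6·x + (8/3)·y = 40: 10·x = 40, so x* = 4 and y* = 1.5·4 = 6.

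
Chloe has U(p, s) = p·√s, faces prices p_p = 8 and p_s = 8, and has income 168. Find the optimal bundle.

p* = 14, s* = 7

MU_p = √s and MU_s = 0.5·p·s^(-0.5).
MRS = MU_p/MU_s = (2)·s/p.
Tangency: set MRS = p_p/p_s = 8/8 = 1.
So (2)·s/p = 1, i.e. s = 0.5·p.
Substitute into the budget 8·p + 8·s = 168: 12·p = 168, so p* = 14.
Then s* = 0.5·14 = 7.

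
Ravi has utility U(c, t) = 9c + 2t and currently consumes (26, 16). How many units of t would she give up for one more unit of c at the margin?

MU_c = 9, MU_t = 2, so MRS = 9/2 = 4.5 at every bundle.
At (26, 16): MRS = 4.5.
So at (26, 16) the consumer would give up 4.5 units of t for one more unit of c.

MRS = 4.5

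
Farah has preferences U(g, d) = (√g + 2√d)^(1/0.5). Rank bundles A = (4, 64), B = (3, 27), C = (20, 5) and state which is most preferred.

Bundle A

Evaluate utility at each bundle:
U(A) = 324.000.
U(B) = 147.000.
U(C) = 80.000.
Highest utility is A, so A ≻ B ≻ C.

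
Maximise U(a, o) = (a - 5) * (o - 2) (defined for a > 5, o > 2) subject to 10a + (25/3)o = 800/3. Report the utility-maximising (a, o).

a* = 15, o* = 14

MU_a = (o−2), MU_o = (a−5).
MRS = (o−2)/(a−5).
Tangency: set MRS = p_a/p_o = 10/(25/3) = 1.2.
So (o − 2)/(a − 5) = 1.2, i.e. (o − 2) = 1.2·(a − 5).
Rewrite the budget in excess-of-subsistence terms: 10·(a − 5) + (25/3)·(o − 2) = 800/3 − 10·5 − (25/3)·2 = 200.
Substituting, 20·(a − 5) = 200, so a − 5 = 10 and a* = 15.
Then o − 2 = 1.2·10 = 12, so o* = 14.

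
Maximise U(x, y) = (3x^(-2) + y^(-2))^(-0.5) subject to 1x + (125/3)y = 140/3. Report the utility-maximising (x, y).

x* = 5, y* = 1

For CES with ρ = -2, MRS = (3/1)·(y/x)^3.
Tangency: set MRS = p_x/p_y = 1/(125/3) = 3/125.
So (y/x)^3 = 1/125; taking the cube root, y/x = 0.2, i.e. y = 0.2·x.
Substitute into the budget 1·x + (125/3)·y = 140/3: (28/3)·x = 140/3, so x* = 5 and y* = 0.2·5 = 1.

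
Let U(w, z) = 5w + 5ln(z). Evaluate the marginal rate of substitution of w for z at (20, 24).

MU_w = 5, MU_z = 5/z.
MRS = 5 ÷ (5/z).
At (20, 24): MRS = 24.
The indifference curve has slope −24 at this bundle.

MRS = 24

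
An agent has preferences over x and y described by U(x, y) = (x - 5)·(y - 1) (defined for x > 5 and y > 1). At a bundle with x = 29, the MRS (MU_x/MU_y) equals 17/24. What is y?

MU_x = (y−1), MU_y = (x−5).
MRS = (y−1)/(x−5).
Substitute x = 29: MRS = (y − 1)/24. Setting this equal to 17/24 gives y − 1 = (17/24)·24 = 17, so y = 18.

y = 18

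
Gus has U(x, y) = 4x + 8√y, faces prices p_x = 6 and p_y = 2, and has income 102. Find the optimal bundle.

MU_x = 4, MU_y = 8/(2√y).
MRS = 4 ÷ (8/(2√y)).
Tangency: set MRS = p_x/p_y = 6/2 = 3.
MRS depends only on y: √y = 3 ⇒ √y = 3 ⇒ y* = 9.
From the budget, 6·x = 102 − 2·9 = 84, so x* = 14.

x* = 14, y* = 9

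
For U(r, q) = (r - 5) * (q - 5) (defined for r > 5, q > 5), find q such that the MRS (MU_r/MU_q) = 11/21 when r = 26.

MU_r = (q−5), MU_q = (r−5).
MRS = (q−5)/(r−5).
Substitute r = 26: MRS = (q − 5)/21. Setting this equal to 11/21 gives q − 5 = (11/21)·21 = 11, so q = 16.

q = 16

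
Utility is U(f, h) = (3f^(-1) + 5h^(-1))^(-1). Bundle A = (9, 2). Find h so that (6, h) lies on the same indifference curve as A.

h = 15/7

U depends on (f, h) only through S = 3f^(-1) + 5h^(-1), so equal utility means equal S. At (9, 2): S = 17/6.
With f = 6: 3·6^(-1) = 0.5, so 5h^(-1) = 17/6 − 0.5 = 7/3, i.e. h^(-1) = 7/15.
Hence h = 1/(7/15) = 15/7.
Check: U(6, 15/7) = 0.3529.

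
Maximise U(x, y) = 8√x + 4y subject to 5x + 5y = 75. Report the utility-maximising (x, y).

MU_x = 8/(2√x), MU_y = 4.
MRS = 8/(2√x) ÷ 4.
Tangency: set MRS = p_x/p_y = 5/5 = 1.
MRS depends only on x: 1/√x = 1 ⇒ √x = 1/1 = 1 ⇒ x* = 1.
From the budget, 5·y = 75 − 5·1 = 70, so y* = 14.

x* = 1, y* = 14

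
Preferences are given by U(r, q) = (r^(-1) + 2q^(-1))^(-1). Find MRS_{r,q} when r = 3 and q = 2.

For CES with ρ = -1, MRS = (1/2)·(q/r)^2.
At (3, 2): MRS = 2/9.
That is, one extra unit of r is worth 2/9 units of q at the margin.

MRS = 2/9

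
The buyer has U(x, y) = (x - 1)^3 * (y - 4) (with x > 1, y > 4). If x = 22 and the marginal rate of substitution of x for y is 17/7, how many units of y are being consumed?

y = 21

MU_x = 3·(x−1)^2·(y−4), MU_y = (x−1)^3.
MRS = (3/1)·(y−4)/(x−1).
Substitute x = 22: MRS = (y − 4)/7. Setting this equal to 17/7 gives y − 4 = (17/7)·7 = 17, so y = 21.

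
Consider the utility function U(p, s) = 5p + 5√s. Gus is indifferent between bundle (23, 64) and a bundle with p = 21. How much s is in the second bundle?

U(23, 64) = 155.
Set U(21, s) = 155 and solve.
With p = 21: 5√s = 155 − 5·21 = 50, so √s = 10 and s = 100.
Check: U(21, 100) = 155.

s = 100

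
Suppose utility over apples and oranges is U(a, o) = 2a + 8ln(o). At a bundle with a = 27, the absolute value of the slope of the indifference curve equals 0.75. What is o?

MU_a = 2, MU_o = 8/o.
MRS = 2 ÷ (8/o).
MRS depends only on o: 0.25·o = 0.75 ⇒ o = 0.75/0.25 = 3.

o = 3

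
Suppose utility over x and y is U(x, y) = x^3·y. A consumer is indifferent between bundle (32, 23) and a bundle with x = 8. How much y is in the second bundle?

y = 1472

U(32, 23) = 753664.
Set U(8, y) = 753664 and solve.
With x = 8: 8^3 = 512, so y = 753664/512 = 1472.
Check: U(8, 1472) = 753664.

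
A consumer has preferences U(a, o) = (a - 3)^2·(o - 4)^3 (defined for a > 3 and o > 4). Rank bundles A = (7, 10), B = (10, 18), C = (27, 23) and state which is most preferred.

Bundle C

Evaluate utility at each bundle:
U(A) = 3456.
U(B) = 134456.
U(C) = 3950784.
Highest utility is C, so C ≻ B ≻ A.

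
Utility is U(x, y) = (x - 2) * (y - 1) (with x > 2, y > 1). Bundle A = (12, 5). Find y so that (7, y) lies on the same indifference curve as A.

y = 9

U(12, 5) = 40.
Set U(7, y) = 40 and solve.
With x = 7: (7 − 2) = 5, so (y − 1) = 40/5 = 8.
So y = 1 + 8 = 9.
Check: U(7, 9) = 40.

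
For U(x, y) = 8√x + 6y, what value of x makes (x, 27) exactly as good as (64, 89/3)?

U(64, 89/3) = 242.
Set U(x, 27) = 242 and solve.
With y = 27: 8√x = 242 − 6·27 = 80, so √x = 10 and x = 100.
Check: U(100, 27) = 242.

x = 100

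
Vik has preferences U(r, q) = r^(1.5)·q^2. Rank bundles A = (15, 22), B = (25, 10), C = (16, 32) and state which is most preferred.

Evaluate utility at each bundle:
U(A) = 28117.859.
U(B) = 12500.000.
U(C) = 65536.000.
Highest utility is C, so C ≻ A ≻ B.

Bundle C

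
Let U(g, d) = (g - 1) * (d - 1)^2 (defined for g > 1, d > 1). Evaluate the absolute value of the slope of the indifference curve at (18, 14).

MU_g = (d−1)^2, MU_d = 2·(g−1)·(d−1).
MRS = (1/2)·(d−1)/(g−1).
At (18, 14): MRS = 13/34.
That is, one extra unit of g is worth 13/34 units of d at the margin.

MRS = 13/34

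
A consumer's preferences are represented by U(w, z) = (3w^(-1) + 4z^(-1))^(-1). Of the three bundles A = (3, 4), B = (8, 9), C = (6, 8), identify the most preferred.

Bundle B

Evaluate utility at each bundle:
U(A) = 0.500.
U(B) = 1.220.
U(C) = 1.000.
Highest utility is B, so B ≻ C ≻ A.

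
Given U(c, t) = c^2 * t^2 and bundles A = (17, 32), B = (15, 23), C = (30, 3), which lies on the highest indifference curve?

Bundle A

Evaluate utility at each bundle:
U(A) = 295936.
U(B) = 119025.
U(C) = 8100.
Highest utility is A, so A ≻ B ≻ C.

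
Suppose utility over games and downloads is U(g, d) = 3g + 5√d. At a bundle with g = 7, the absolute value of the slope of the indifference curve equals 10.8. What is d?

MU_g = 3, MU_d = 5/(2√d).
MRS = 3 ÷ (5/(2√d)).
MRS depends only on d: 1.2·√d = 10.8 ⇒ √d = 10.8/1.2 = 9 ⇒ d = 81.

d = 81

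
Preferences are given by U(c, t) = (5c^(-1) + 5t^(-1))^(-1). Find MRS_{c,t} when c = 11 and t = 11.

MRS = 1

For CES with ρ = -1, MRS = (t/c)^2.
At (11, 11): MRS = 1.
The indifference curve has slope −1 at this bundle.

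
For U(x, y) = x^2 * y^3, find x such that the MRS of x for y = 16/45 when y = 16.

MU_x = 2·x·y^3 and MU_y = 3·x^2·y^2.
MRS = MU_x/MU_y = (2/3)·y/x.
Substitute y = 16: MRS = (32/3)/x. Setting (32/3)/x = 16/45 gives x = (32/3)/(16/45) = 30.

x = 30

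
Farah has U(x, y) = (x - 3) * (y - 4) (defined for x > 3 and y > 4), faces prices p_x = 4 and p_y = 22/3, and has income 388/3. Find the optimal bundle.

x* = 14, y* = 10

MU_x = (y−4), MU_y = (x−3).
MRS = (y−4)/(x−3).
Tangency: set MRS = p_x/p_y = 4/(22/3) = 6/11.
So (y − 4)/(x − 3) = 6/11, i.e. (y − 4) = (6/11)·(x − 3).
Rewrite the budget in excess-of-subsistence terms: 4·(x − 3) + (22/3)·(y − 4) = 388/3 − 4·3 − (22/3)·4 = 88.
Substituting, 8·(x − 3) = 88, so x − 3 = 11 and x* = 14.
Then y − 4 = (6/11)·11 = 6, so y* = 10.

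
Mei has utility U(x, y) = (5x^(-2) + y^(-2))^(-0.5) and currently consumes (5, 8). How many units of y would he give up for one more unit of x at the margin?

MRS = 512/25

For CES with ρ = -2, MRS = (5/1)·(y/x)^3.
At (5, 8): MRS = 512/25.
The indifference curve has slope −512/25 at this bundle.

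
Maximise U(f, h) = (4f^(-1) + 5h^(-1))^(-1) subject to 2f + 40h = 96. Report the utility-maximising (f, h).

For CES with ρ = -1, MRS = (4/5)·(h/f)^2.
Tangency: set MRS = p_f/p_h = 2/40 = 0.05.
So (h/f)^2 = 1/16; taking the square root, h/f = 0.25, i.e. h = 0.25·f.
Substitute into the budget 2·f + 40·h = 96: 12·f = 96, so f* = 8 and h* = 0.25·8 = 2.

f* = 8, h* = 2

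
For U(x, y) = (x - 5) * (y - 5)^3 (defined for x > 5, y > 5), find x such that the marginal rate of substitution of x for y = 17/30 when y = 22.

x = 15

MU_x = (y−5)^3, MU_y = 3·(x−5)·(y−5)^2.
MRS = (1/3)·(y−5)/(x−5).
Substitute y = 22: MRS = (17/3)/(x − 5). Setting this equal to 17/30 gives x − 5 = (17/3)/(17/30) = 10, so x = 15.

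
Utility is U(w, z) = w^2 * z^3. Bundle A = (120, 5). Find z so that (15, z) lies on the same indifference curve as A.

U(120, 5) = 1800000.
Set U(15, z) = 1800000 and solve.
With w = 15: 15^2 = 225, so z^3 = 1800000/225 = 8000; taking the cube root, z = 20.
Check: U(15, 20) = 1800000.

z = 20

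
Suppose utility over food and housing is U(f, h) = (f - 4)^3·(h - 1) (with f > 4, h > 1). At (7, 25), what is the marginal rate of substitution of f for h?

MRS = 24

MU_f = 3·(f−4)^2·(h−1), MU_h = (f−4)^3.
MRS = (3/1)·(h−1)/(f−4).
At (7, 25): MRS = 24.
That is, one extra unit of f is worth 24 units of h at the margin.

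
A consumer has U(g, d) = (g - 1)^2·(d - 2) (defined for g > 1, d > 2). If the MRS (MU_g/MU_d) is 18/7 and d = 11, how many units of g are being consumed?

MU_g = 2·(g−1)·(d−2), MU_d = (g−1)^2.
MRS = (2/1)·(d−2)/(g−1).
Substitute d = 11: MRS = 18/(g − 1). Setting this equal to 18/7 gives g − 1 = 18/(18/7) = 7, so g = 8.

g = 8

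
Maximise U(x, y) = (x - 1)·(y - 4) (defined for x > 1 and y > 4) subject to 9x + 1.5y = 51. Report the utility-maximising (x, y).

x* = 3, y* = 16

MU_x = (y−4), MU_y = (x−1).
MRS = (y−4)/(x−1).
Tangency: set MRS = p_x/p_y = 9/1.5 = 6.
So (y − 4)/(x − 1) = 6, i.e. (y − 4) = 6·(x − 1).
Rewrite the budget in excess-of-subsistence terms: 9·(x − 1) + 1.5·(y − 4) = 51 − 9·1 − 1.5·4 = 36.
Substituting, 18·(x − 1) = 36, so x − 1 = 2 and x* = 3.
Then y − 4 = 6·2 = 12, so y* = 16.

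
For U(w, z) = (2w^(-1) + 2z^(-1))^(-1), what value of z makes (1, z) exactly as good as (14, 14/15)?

z = 7

U depends on (w, z) only through S = 2w^(-1) + 2z^(-1), so equal utility means equal S. At (14, 14/15): S = 16/7.
With w = 1: 2·1^(-1) = 2, so 2z^(-1) = 16/7 − 2 = 2/7, i.e. z^(-1) = 1/7.
Hence z = 1/(1/7) = 7.
Check: U(1, 7) = 0.4375.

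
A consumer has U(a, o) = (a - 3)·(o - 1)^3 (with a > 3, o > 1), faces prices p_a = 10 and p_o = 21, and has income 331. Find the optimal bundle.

MU_a = (o−1)^3, MU_o = 3·(a−3)·(o−1)^2.
MRS = (1/3)·(o−1)/(a−3).
Tangency: set MRS = p_a/p_o = 10/21.
So (1/3)·(o − 1)/(a − 3) = 10/21, i.e. (o − 1) = (10/7)·(a − 3).
Rewrite the budget in excess-of-subsistence terms: 10·(a − 3) + 21·(o − 1) = 331 − 10·3 − 21·1 = 280.
Substituting, 40·(a − 3) = 280, so a − 3 = 7 and a* = 10.
Then o − 1 = (10/7)·7 = 10, so o* = 11.

a* = 10, o* = 11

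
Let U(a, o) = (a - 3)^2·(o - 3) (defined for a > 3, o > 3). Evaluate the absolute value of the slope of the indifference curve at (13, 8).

MRS = 1

MU_a = 2·(a−3)·(o−3), MU_o = (a−3)^2.
MRS = (2/1)·(o−3)/(a−3).
At (13, 8): MRS = 1.
So at (13, 8) the consumer would give up 1 units of o for one more unit of a.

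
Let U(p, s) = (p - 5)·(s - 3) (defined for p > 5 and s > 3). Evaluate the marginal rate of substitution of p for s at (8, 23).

MRS = 20/3

MU_p = (s−3), MU_s = (p−5).
MRS = (s−3)/(p−5).
At (8, 23): MRS = 20/3.
The indifference curve has slope −20/3 at this bundle.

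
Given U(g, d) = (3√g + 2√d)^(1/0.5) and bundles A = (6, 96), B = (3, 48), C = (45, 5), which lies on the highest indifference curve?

Bundle A

Evaluate utility at each bundle:
U(A) = 726.000.
U(B) = 363.000.
U(C) = 605.000.
Highest utility is A, so A ≻ C ≻ B.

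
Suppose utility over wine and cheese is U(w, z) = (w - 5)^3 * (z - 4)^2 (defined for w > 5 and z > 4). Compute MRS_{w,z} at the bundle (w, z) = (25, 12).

MU_w = 3·(w−5)^2·(z−4)^2, MU_z = 2·(w−5)^3·(z−4).
MRS = (3/2)·(z−4)/(w−5).
At (25, 12): MRS = 0.6.
The indifference curve has slope −0.6 at this bundle.

MRS = 0.6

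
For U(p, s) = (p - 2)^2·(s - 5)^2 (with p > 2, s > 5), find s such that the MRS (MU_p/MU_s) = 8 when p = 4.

MU_p = 2·(p−2)·(s−5)^2, MU_s = 2·(p−2)^2·(s−5).
MRS = (s−5)/(p−2).
Substitute p = 4: MRS = (s − 5)/2. Setting this equal to 8 gives s − 5 = 8·2 = 16, so s = 21.

s = 21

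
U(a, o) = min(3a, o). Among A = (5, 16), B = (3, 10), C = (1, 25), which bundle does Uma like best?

Bundle A

Evaluate utility at each bundle:
U(A) = 15.
U(B) = 9.
U(C) = 3.
Highest utility is A, so A ≻ B ≻ C.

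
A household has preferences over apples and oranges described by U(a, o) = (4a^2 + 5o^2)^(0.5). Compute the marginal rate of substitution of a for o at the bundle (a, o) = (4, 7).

For CES with ρ = 2, MRS = (4/5)·(o/a)^(-1).
At (4, 7): MRS = 16/35.
So at (4, 7) the consumer would give up 16/35 units of o for one more unit of a.

MRS = 16/35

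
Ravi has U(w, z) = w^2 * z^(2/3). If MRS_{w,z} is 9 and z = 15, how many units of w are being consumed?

MU_w = 2·w·z^(2/3) and MU_z = 2/3·w^2·z^(-1/3).
MRS = MU_w/MU_z = (3)·z/w.
Substitute z = 15: MRS = 45/w. Setting 45/w = 9 gives w = 45/9 = 5.

w = 5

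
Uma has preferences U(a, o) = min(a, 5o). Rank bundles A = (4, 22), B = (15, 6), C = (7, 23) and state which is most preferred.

Bundle B

Evaluate utility at each bundle:
U(A) = 4.
U(B) = 15.
U(C) = 7.
Highest utility is B, so B ≻ C ≻ A.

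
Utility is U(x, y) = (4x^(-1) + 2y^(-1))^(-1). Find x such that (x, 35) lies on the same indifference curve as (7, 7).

x = 5

U depends on (x, y) only through S = 4x^(-1) + 2y^(-1), so equal utility means equal S. At (7, 7): S = 6/7.
With y = 35: 2·35^(-1) = 2/35, so 4x^(-1) = 6/7 − 2/35 = 0.8, i.e. x^(-1) = 0.2.
Hence x = 1/0.2 = 5.
Check: U(5, 35) = 1.1667.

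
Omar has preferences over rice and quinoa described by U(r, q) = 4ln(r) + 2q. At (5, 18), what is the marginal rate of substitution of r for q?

MU_r = 4/r, MU_q = 2.
MRS = 4/r ÷ 2.
At (5, 18): MRS = 0.4.
That is, one extra unit of r is worth 0.4 units of q at the margin.

MRS = 0.4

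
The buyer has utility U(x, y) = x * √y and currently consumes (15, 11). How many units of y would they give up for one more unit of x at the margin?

MU_x = √y and MU_y = 0.5·x·y^(-0.5).
MRS = MU_x/MU_y = (2)·y/x.
At (15, 11): MRS = 22/15.
The indifference curve has slope −22/15 at this bundle.

MRS = 22/15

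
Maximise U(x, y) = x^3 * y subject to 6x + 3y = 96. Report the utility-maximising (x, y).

MU_x = 3·x^2·y and MU_y = x^3.
MRS = MU_x/MU_y = (3/1)·y/x.
Tangency: set MRS = p_x/p_y = 6/3 = 2.
So (3/1)·y/x = 2, i.e. y = (2/3)·x.
Substitute into the budget 6·x + 3·y = 96: 8·x = 96, so x* = 12.
Then y* = (2/3)·12 = 8.

x* = 12, y* = 8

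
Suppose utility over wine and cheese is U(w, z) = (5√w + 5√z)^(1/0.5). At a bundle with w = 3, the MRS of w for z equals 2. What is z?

z = 12

For CES with ρ = 0.5, MRS = √(z/w).
Setting √(z/3) = 2 gives z/3 = 4 and z = 12.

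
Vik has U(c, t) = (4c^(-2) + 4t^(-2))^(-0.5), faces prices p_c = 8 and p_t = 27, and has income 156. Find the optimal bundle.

c* = 6, t* = 4

For CES with ρ = -2, MRS = (t/c)^3.
Tangency: set MRS = p_c/p_t = 8/27.
So (t/c)^3 = 8/27; taking the cube root, t/c = 2/3, i.e. t = (2/3)·c.
Substitute into the budget 8·c + 27·t = 156: 26·c = 156, so c* = 6 and t* = (2/3)·6 = 4.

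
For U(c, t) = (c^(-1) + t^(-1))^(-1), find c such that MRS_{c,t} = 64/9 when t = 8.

For CES with ρ = -1, MRS = (t/c)^2.
Setting (8/c)^2 = 64/9 gives 8/c = 8/3 and c = 3.

c = 3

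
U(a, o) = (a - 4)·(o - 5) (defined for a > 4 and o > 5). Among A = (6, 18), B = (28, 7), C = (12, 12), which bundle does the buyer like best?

Bundle C

Evaluate utility at each bundle:
U(A) = 26.
U(B) = 48.
U(C) = 56.
Highest utility is C, so C ≻ B ≻ A.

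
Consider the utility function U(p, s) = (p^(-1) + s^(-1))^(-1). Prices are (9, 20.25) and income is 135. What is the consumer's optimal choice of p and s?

p* = 6, s* = 4

For CES with ρ = -1, MRS = (s/p)^2.
Tangency: set MRS = p_p/p_s = 9/20.25 = 4/9.
So (s/p)^2 = 4/9; taking the square root, s/p = 2/3, i.e. s = (2/3)·p.
Substitute into the budget 9·p + 20.25·s = 135: 22.5·p = 135, so p* = 6 and s* = (2/3)·6 = 4.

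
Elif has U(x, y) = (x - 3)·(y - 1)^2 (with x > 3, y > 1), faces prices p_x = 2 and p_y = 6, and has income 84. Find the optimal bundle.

MU_x = (y−1)^2, MU_y = 2·(x−3)·(y−1).
MRS = (1/2)·(y−1)/(x−3).
Tangency: set MRS = p_x/p_y = 2/6 = 1/3.
So (1/2)·(y − 1)/(x − 3) = 1/3, i.e. (y − 1) = (2/3)·(x − 3).
Rewrite the budget in excess-of-subsistence terms: 2·(x − 3) + 6·(y − 1) = 84 − 2·3 − 6·1 = 72.
Substituting, 6·(x − 3) = 72, so x − 3 = 12 and x* = 15.
Then y − 1 = (2/3)·12 = 8, so y* = 9.

x* = 15, y* = 9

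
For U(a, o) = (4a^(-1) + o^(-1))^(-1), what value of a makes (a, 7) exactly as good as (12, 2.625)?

U depends on (a, o) only through S = 4a^(-1) + o^(-1), so equal utility means equal S. At (12, 2.625): S = 5/7.
With o = 7: 7^(-1) = 1/7, so 4a^(-1) = 5/7 − 1/7 = 4/7, i.e. a^(-1) = 1/7.
Hence a = 1/(1/7) = 7.
Check: U(7, 7) = 1.4.

a = 7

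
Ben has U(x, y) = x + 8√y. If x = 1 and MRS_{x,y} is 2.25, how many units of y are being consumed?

y = 81

MU_x = 1, MU_y = 8/(2√y).
MRS = 1 ÷ (8/(2√y)).
MRS depends only on y: 0.25·√y = 2.25 ⇒ √y = 2.25/0.25 = 9 ⇒ y = 81.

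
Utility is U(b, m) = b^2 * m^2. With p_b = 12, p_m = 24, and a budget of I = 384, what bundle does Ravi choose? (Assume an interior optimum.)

b* = 16, m* = 8

MU_b = 2·b·m^2 and MU_m = 2·b^2·m.
MRS = MU_b/MU_m = m/b.
Tangency: set MRS = p_b/p_m = 12/24 = 0.5.
So m/b = 0.5, i.e. m = 0.5·b.
Substitute into the budget 12·b + 24·m = 384: 24·b = 384, so b* = 16.
Then m* = 0.5·16 = 8.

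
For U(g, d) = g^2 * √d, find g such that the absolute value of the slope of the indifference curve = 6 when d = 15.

g = 10

MU_g = 2·g·√d and MU_d = 0.5·g^2·d^(-0.5).
MRS = MU_g/MU_d = (4)·d/g.
Substitute d = 15: MRS = 60/g. Setting 60/g = 6 gives g = 60/6 = 10.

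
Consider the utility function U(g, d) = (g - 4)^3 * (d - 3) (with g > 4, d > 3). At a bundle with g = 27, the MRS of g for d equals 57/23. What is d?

d = 22

MU_g = 3·(g−4)^2·(d−3), MU_d = (g−4)^3.
MRS = (3/1)·(d−3)/(g−4).
Substitute g = 27: MRS = (d − 3)/(23/3). Setting this equal to 57/23 gives d − 3 = (57/23)·(23/3) = 19, so d = 22.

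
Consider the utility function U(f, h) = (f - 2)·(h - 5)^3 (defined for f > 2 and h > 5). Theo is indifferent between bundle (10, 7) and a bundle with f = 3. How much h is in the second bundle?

h = 9

U(10, 7) = 64.
Set U(3, h) = 64 and solve.
With f = 3: (3 − 2) = 1, so (h − 5)^3 = 64/1 = 64.
Taking the cube root (with h > 5): h − 5 = 4, so h = 9.
Check: U(3, 9) = 64.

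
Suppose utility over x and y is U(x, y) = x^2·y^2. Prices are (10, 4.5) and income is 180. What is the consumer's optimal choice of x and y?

x* = 9, y* = 20

MU_x = 2·x·y^2 and MU_y = 2·x^2·y.
MRS = MU_x/MU_y = y/x.
Tangency: set MRS = p_x/p_y = 10/4.5 = 20/9.
So y/x = 20/9, i.e. y = (20/9)·x.
Substitute into the budget 10·x + 4.5·y = 180: 20·x = 180, so x* = 9.
Then y* = (20/9)·9 = 20.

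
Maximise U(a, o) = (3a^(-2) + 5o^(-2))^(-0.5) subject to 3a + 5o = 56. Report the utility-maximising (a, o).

a* = 7, o* = 7

For CES with ρ = -2, MRS = (3/5)·(o/a)^3.
Tangency: set MRS = p_a/p_o = 3/5 = 0.6.
So (o/a)^3 = 1; taking the cube root, o/a = 1, i.e. o = a.
Substitute into the budget 3·a + 5·o = 56: 8·a = 56, so a* = 7 and o* = 7.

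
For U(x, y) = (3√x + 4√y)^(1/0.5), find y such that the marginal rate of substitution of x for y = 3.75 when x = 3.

For CES with ρ = 0.5, MRS = (3/4)·√(y/x).
Setting (3/4)·√(y/3) = 3.75 gives √(y/3) = 5, so y/3 = 25 and y = 75.

y = 75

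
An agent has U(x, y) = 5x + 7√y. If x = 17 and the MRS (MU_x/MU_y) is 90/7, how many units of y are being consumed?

MU_x = 5, MU_y = 7/(2√y).
MRS = 5 ÷ (7/(2√y)).
MRS depends only on y: (10/7)·√y = 90/7 ⇒ √y = (90/7)/(10/7) = 9 ⇒ y = 81.

y = 81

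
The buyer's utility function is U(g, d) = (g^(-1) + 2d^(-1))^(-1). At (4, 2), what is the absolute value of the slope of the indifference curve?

For CES with ρ = -1, MRS = (1/2)·(d/g)^2.
At (4, 2): MRS = 0.125.
That is, one extra unit of g is worth 0.125 units of d at the margin.

MRS = 0.125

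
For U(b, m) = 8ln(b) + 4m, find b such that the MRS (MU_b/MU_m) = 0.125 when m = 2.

MU_b = 8/b, MU_m = 4.
MRS = 8/b ÷ 4.
MRS depends only on b: 2/b = 0.125 ⇒ b = 2/0.125 = 16.

b = 16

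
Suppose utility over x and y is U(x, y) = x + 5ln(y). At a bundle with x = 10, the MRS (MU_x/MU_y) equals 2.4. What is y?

y = 12

MU_x = 1, MU_y = 5/y.
MRS = 1 ÷ (5/y).
MRS depends only on y: 0.2·y = 2.4 ⇒ y = 2.4/0.2 = 12.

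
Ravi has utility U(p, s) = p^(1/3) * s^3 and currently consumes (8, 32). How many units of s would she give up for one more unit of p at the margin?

MRS = 4/9

MU_p = 1/3·p^(-2/3)·s^3 and MU_s = 3·p^(1/3)·s^2.
MRS = MU_p/MU_s = (1/9)·s/p.
At (8, 32): MRS = 4/9.
That is, one extra unit of p is worth 4/9 units of s at the margin.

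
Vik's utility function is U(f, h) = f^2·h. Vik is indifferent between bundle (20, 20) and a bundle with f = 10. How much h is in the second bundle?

h = 80

U(20, 20) = 8000.
Set U(10, h) = 8000 and solve.
With f = 10: 10^2 = 100, so h = 8000/100 = 80.
Check: U(10, 80) = 8000.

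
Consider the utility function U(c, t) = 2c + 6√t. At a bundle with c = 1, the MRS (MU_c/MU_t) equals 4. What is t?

MU_c = 2, MU_t = 6/(2√t).
MRS = 2 ÷ (6/(2√t)).
MRS depends only on t: (2/3)·√t = 4 ⇒ √t = 4/(2/3) = 6 ⇒ t = 36.

t = 36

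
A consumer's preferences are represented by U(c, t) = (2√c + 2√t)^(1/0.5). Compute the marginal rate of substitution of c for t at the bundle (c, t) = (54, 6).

For CES with ρ = 0.5, MRS = √(t/c).
At (54, 6): MRS = 1/3.
That is, one extra unit of c is worth 1/3 units of t at the margin.

MRS = 1/3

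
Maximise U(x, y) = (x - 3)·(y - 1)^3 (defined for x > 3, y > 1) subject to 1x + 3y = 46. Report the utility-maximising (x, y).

x* = 13, y* = 11

MU_x = (y−1)^3, MU_y = 3·(x−3)·(y−1)^2.
MRS = (1/3)·(y−1)/(x−3).
Tangency: set MRS = p_x/p_y = 1/3.
So (1/3)·(y − 1)/(x − 3) = 1/3, i.e. (y − 1) = (x − 3).
Rewrite the budget in excess-of-subsistence terms: 1·(x − 3) + 3·(y − 1) = 46 − 1·3 − 3·1 = 40.
Substituting, 4·(x − 3) = 40, so x − 3 = 10 and x* = 13.
Then y − 1 = 10, so y* = 11.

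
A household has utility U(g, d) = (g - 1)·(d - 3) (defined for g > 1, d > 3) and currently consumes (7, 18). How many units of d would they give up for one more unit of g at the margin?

MU_g = (d−3), MU_d = (g−1).
MRS = (d−3)/(g−1).
At (7, 18): MRS = 2.5.
The indifference curve has slope −2.5 at this bundle.

MRS = 2.5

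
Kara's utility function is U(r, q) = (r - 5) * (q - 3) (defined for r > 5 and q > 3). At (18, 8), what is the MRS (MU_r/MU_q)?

MU_r = (q−3), MU_q = (r−5).
MRS = (q−3)/(r−5).
At (18, 8): MRS = 5/13.
That is, one extra unit of r is worth 5/13 units of q at the margin.

MRS = 5/13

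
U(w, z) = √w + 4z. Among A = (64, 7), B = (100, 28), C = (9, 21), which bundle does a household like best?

Evaluate utility at each bundle:
U(A) = 36.000.
U(B) = 122.000.
U(C) = 87.000.
Highest utility is B, so B ≻ C ≻ A.

Bundle B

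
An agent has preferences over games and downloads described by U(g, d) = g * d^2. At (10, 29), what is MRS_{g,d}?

MU_g = d^2 and MU_d = 2·g·d.
MRS = MU_g/MU_d = (1/2)·d/g.
At (10, 29): MRS = 1.45.
The indifference curve has slope −1.45 at this bundle.

MRS = 1.45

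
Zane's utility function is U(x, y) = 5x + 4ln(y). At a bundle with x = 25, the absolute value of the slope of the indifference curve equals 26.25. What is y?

MU_x = 5, MU_y = 4/y.
MRS = 5 ÷ (4/y).
MRS depends only on y: 1.25·y = 26.25 ⇒ y = 26.25/1.25 = 21.

y = 21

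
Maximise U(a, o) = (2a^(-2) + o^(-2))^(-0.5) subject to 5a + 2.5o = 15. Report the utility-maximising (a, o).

a* = 2, o* = 2

For CES with ρ = -2, MRS = (2/1)·(o/a)^3.
Tangency: set MRS = p_a/p_o = 5/2.5 = 2.
So (o/a)^3 = 1; taking the cube root, o/a = 1, i.e. o = a.
Substitute into the budget 5·a + 2.5·o = 15: 7.5·a = 15, so a* = 2 and o* = 2.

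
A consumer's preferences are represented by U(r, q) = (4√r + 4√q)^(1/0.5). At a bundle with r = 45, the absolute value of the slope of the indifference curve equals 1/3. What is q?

q = 5

For CES with ρ = 0.5, MRS = √(q/r).
Setting √(q/45) = 1/3 gives q/45 = 1/9 and q = 5.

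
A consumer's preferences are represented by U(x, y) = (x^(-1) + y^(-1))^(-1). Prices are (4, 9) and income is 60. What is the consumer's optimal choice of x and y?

For CES with ρ = -1, MRS = (y/x)^2.
Tangency: set MRS = p_x/p_y = 4/9.
So (y/x)^2 = 4/9; taking the square root, y/x = 2/3, i.e. y = (2/3)·x.
Substitute into the budget 4·x + 9·y = 60: 10·x = 60, so x* = 6 and y* = (2/3)·6 = 4.

x* = 6, y* = 4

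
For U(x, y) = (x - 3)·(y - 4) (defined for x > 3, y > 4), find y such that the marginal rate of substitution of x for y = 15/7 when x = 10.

MU_x = (y−4), MU_y = (x−3).
MRS = (y−4)/(x−3).
Substitute x = 10: MRS = (y − 4)/7. Setting this equal to 15/7 gives y − 4 = (15/7)·7 = 15, so y = 19.

y = 19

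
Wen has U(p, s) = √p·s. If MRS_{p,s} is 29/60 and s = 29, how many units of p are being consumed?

p = 30

MU_p = 0.5·p^(-0.5)·s and MU_s = √p.
MRS = MU_p/MU_s = (0.5)·s/p.
Substitute s = 29: MRS = 14.5/p. Setting 14.5/p = 29/60 gives p = 14.5/(29/60) = 30.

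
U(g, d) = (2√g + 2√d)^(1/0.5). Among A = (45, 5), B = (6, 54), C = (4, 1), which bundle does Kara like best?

Evaluate utility at each bundle:
U(A) = 320.000.
U(B) = 384.000.
U(C) = 36.000.
Highest utility is B, so B ≻ A ≻ C.

Bundle B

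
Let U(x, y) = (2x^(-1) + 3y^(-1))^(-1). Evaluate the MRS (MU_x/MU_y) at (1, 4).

For CES with ρ = -1, MRS = (2/3)·(y/x)^2.
At (1, 4): MRS = 32/3.
That is, one extra unit of x is worth 32/3 units of y at the margin.

MRS = 32/3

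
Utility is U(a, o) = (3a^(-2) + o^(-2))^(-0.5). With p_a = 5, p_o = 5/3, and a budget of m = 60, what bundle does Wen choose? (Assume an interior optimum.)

For CES with ρ = -2, MRS = (3/1)·(o/a)^3.
Tangency: set MRS = p_a/p_o = 5/(5/3) = 3.
So (o/a)^3 = 1; taking the cube root, o/a = 1, i.e. o = a.
Substitute into the budget 5·a + (5/3)·o = 60: (20/3)·a = 60, so a* = 9 and o* = 9.

a* = 9, o* = 9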